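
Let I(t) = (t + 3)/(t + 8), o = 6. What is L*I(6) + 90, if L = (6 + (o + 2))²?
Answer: 216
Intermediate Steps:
I(t) = (3 + t)/(8 + t)
L = 196 (L = (6 + (6 + 2))² = (6 + 8)² = 14² = 196)
L*I(6) + 90 = 196*((3 + 6)/(8 + 6)) + 90 = 196*(9/14) + 90 = 126 + 90 = 216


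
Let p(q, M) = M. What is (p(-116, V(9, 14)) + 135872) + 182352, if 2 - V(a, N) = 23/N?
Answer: 4455141/14 ≈ 3.1822e+5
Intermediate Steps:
V(a, N) = 2 - 23/N
(p(-116, V(9, 14)) + 135872) + 182352 = ((2 - 23/14) + 135872) + 182352 = (5/14 + 135872) + 182352 = 1902213/14 + 182352 = 4455141/14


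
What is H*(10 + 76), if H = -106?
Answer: -9116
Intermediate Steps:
H*(10 + 76) = -106*(10 + 76) = -106*86 = -9116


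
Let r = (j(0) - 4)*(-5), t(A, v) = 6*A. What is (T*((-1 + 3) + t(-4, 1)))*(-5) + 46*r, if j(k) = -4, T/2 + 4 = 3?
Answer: 1620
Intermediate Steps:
T = -2 (T = -8 + 2*3 = -8 + 6 = -2)
r = 40 (r = (-4 - 4)*(-5) = -8*(-5) = 40)
(T*((-1 + 3) + t(-4, 1)))*(-5) + 46*r = -2*((-1 + 3) + 6*(-4))*(-5) + 46*40 = -2*(2 - 24)*(-5) + 1840 = -2*(-22)*(-5) + 1840 = 44*(-5) + 1840 = -220 + 1840 = 1620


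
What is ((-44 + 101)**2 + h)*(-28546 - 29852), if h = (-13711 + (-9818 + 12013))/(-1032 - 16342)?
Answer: -1648565086758/8687 ≈ -1.8977e+8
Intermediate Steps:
h = 5758/8687 (h = (-13711 + 2195)/(-17374) = -11516*(-1/17374) = 5758/8687 ≈ 0.66283)
((-44 + 101)**2 + h)*(-28546 - 29852) = ((-44 + 101)**2 + 5758/8687)*(-28546 - 29852) = (57**2 + 5758/8687)*(-58398) = (3249 + 5758/8687)*(-58398) = (28229821/8687)*(-58398) = -1648565086758/8687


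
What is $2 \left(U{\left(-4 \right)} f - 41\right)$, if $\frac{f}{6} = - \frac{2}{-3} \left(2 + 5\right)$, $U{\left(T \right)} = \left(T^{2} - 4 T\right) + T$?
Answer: $1486$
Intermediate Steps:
$U{\left(T \right)} = T^{2} - 3 T$
$f = 28$ ($f = 6 - \frac{2}{-3} \left(2 + 5\right) = 6 \left(-2\right) \left(- \frac{1}{3}\right) 7 = 6 \cdot \frac{2}{3} \cdot 7 = 6 \cdot \frac{14}{3} = 28$)
$2 \left(U{\left(-4 \right)} f - 41\right) = 2 \left(- 4 \left(-3 - 4\right) 28 - 41\right) = 2 \left(\left(-4\right) \left(-7\right) 28 - 41\right) = 2 \left(28 \cdot 28 - 41\right) = 2 \left(784 - 41\right) = 2 \cdot 743 = 1486$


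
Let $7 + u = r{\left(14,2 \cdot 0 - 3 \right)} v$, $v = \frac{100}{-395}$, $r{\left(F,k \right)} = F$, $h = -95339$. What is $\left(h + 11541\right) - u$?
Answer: $- \frac{6619209}{79} \approx -83788.0$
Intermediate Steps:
$v = - \frac{20}{79}$ ($v = 100 \left(- \frac{1}{395}\right) = - \frac{20}{79} \approx -0.25316$)
$u = - \frac{833}{79}$ ($u = -7 + 14 \left(- \frac{20}{79}\right) = -7 - \frac{280}{79} = - \frac{833}{79} \approx -10.544$)
$\left(h + 11541\right) - u = \left(-95339 + 11541\right) - - \frac{833}{79} = -83798 + \frac{833}{79} = - \frac{6619209}{79}$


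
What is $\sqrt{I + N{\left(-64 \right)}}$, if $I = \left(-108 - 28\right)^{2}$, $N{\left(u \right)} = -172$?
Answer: $6 \sqrt{509} \approx 135.37$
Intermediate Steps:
$I = 18496$ ($I = \left(-136\right)^{2} = 18496$)
$\sqrt{I + N{\left(-64 \right)}} = \sqrt{18496 - 172} = \sqrt{18324} = 6 \sqrt{509}$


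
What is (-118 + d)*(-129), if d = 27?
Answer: 11739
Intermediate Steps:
(-118 + d)*(-129) = (-118 + 27)*(-129) = -91*(-129) = 11739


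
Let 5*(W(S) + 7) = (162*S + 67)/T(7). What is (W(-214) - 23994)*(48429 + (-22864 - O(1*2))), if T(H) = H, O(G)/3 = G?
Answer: -3193545932/5 ≈ -6.3871e+8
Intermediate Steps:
O(G) = 3*G
W(S) = -178/35 + 162*S/35 (W(S) = -7 + ((162*S + 67)/7)/5 = -7 + ((67 + 162*S)*(1/7))/5 = -7 + (67/7 + 162*S/7)/5 = -7 + (67/35 + 162*S/35) = -178/35 + 162*S/35)
(W(-214) - 23994)*(48429 + (-22864 - O(1*2))) = ((-178/35 + (162/35)*(-214)) - 23994)*(48429 + (-22864 - 3*1*2)) = ((-178/35 - 34668/35) - 23994)*(48429 + (-22864 - 3*2)) = (-4978/5 - 23994)*(48429 + (-22864 - 1*6)) = -124948*(48429 + (-22864 - 6))/5 = -124948*(48429 - 22870)/5 = -124948/5*25559 = -3193545932/5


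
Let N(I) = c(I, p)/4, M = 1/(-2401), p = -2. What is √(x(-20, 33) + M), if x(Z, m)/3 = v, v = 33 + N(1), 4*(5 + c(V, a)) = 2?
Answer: √3673514/196 ≈ 9.7788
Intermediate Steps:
c(V, a) = -9/2 (c(V, a) = -5 + (¼)*2 = -5 + ½ = -9/2)
M = -1/2401 ≈ -0.00041649
N(I) = -9/8 (N(I) = -9/2/4 = -9/2*¼ = -9/8)
v = 255/8 (v = 33 - 9/8 = 255/8 ≈ 31.875)
x(Z, m) = 765/8 (x(Z, m) = 3*(255/8) = 765/8)
√(x(-20, 33) + M) = √(765/8 - 1/2401) = √(1836757/19208) = √3673514/196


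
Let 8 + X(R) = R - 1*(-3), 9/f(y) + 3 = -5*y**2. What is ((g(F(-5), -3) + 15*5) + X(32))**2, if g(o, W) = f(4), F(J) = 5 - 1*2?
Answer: 71520849/6889 ≈ 10382.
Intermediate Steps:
F(J) = 3 (F(J) = 5 - 2 = 3)
f(y) = 9/(-3 - 5*y**2)
g(o, W) = -9/83 (g(o, W) = -9/(3 + 5*4**2) = -9/(3 + 5*16) = -9/(3 + 80) = -9/83)
X(R) = -5 + R (X(R) = -8 + (R - 1*(-3)) = -8 + (R + 3) = -8 + (3 + R) = -5 + R)
((g(F(-5), -3) + 15*5) + X(32))**2 = ((-9/83 + 15*5) + (-5 + 32))**2 = ((-9/83 + 75) + 27)**2 = (6216/83 + 27)**2 = (8457/83)**2 = 71520849/6889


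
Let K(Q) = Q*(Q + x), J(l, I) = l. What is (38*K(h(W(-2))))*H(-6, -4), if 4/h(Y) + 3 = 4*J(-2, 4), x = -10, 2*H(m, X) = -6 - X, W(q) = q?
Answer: -17328/121 ≈ -143.21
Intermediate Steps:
H(m, X) = -3 - X/2 (H(m, X) = (-6 - X)/2 = -3 - X/2)
h(Y) = -4/11 (h(Y) = 4/(-3 + 4*(-2)) = 4/(-3 - 8) = 4/(-11) = 4*(-1/11) = -4/11)
K(Q) = Q*(-10 + Q) (K(Q) = Q*(Q - 10) = Q*(-10 + Q))
(38*K(h(W(-2))))*H(-6, -4) = (38*(-4*(-10 - 4/11)/11))*(-3 - ½*(-4)) = (38*(-4/11*(-114/11)))*(-3 + 2) = (38*(456/121))*(-1) = (17328/121)*(-1) = -17328/121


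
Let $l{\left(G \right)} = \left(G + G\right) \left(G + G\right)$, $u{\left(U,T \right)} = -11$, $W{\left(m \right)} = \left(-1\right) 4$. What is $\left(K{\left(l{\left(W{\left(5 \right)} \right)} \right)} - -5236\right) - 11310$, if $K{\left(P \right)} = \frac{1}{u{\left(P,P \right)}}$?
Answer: $- \frac{66815}{11} \approx -6074.1$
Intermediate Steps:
$W{\left(m \right)} = -4$
$l{\left(G \right)} = 4 G^{2}$ ($l{\left(G \right)} = 2 G 2 G = 4 G^{2}$)
$K{\left(P \right)} = - \frac{1}{11}$ ($K{\left(P \right)} = \frac{1}{-11} = - \frac{1}{11}$)
$\left(K{\left(l{\left(W{\left(5 \right)} \right)} \right)} - -5236\right) - 11310 = \left(- \frac{1}{11} - -5236\right) - 11310 = \left(- \frac{1}{11} + 5236\right) - 11310 = \frac{57595}{11} - 11310 = - \frac{66815}{11}$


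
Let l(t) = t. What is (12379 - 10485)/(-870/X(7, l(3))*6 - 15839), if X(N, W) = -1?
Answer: -1894/10619 ≈ -0.17836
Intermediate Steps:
(12379 - 10485)/(-870/X(7, l(3))*6 - 15839) = (12379 - 10485)/(-870/(-1)*6 - 15839) = 1894/(-870*(-1)*6 - 15839) = 1894/(-30*(-29)*6 - 15839) = 1894/(870*6 - 15839) = 1894/(5220 - 15839) = 1894/(-10619) = 1894*(-1/10619) = -1894/10619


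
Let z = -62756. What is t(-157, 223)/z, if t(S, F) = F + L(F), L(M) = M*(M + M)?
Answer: -99681/62756 ≈ -1.5884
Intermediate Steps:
L(M) = 2*M² (L(M) = M*(2*M) = 2*M²)
t(S, F) = F + 2*F²
t(-157, 223)/z = (223*(1 + 2*223))/(-62756) = (223*(1 + 446))*(-1/62756) = (223*447)*(-1/62756) = 99681*(-1/62756) = -99681/62756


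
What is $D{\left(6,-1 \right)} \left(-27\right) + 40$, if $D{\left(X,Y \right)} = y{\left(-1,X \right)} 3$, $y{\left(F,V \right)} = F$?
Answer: $121$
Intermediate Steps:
$D{\left(X,Y \right)} = -3$ ($D{\left(X,Y \right)} = \left(-1\right) 3 = -3$)
$D{\left(6,-1 \right)} \left(-27\right) + 40 = \left(-3\right) \left(-27\right) + 40 = 81 + 40 = 121$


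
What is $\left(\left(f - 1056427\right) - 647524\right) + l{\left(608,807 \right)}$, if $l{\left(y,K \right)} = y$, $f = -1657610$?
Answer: $-3360953$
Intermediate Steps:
$\left(\left(f - 1056427\right) - 647524\right) + l{\left(608,807 \right)} = \left(\left(-1657610 - 1056427\right) - 647524\right) + 608 = \left(-2714037 - 647524\right) + 608 = -3361561 + 608 = -3360953$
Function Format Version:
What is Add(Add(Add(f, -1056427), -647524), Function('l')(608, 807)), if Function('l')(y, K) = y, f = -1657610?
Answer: -3360953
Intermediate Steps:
Add(Add(Add(f, -1056427), -647524), Function('l')(608, 807)) = Add(Add(Add(-1657610, -1056427), -647524), 608) = Add(Add(-2714037, -647524), 608) = Add(-3361561, 608) = -3360953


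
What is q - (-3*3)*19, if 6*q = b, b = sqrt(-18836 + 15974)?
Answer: 171 + I*sqrt(318)/2 ≈ 171.0 + 8.9163*I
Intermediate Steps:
b = 3*I*sqrt(318) (b = sqrt(-2862) = 3*I*sqrt(318) ≈ 53.498*I)
q = I*sqrt(318)/2 (q = (3*I*sqrt(318))/6 = I*sqrt(318)/2 ≈ 8.9163*I)
q - (-3*3)*19 = I*sqrt(318)/2 - (-3*3)*19 = I*sqrt(318)/2 - (-9)*19 = I*sqrt(318)/2 - 1*(-171) = I*sqrt(318)/2 + 171 = 171 + I*sqrt(318)/2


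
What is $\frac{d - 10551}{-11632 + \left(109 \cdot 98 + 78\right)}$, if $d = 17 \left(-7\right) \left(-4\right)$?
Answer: $\frac{10075}{872} \approx 11.554$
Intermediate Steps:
$d = 476$ ($d = \left(-119\right) \left(-4\right) = 476$)
$\frac{d - 10551}{-11632 + \left(109 \cdot 98 + 78\right)} = \frac{476 - 10551}{-11632 + \left(109 \cdot 98 + 78\right)} = - \frac{10075}{-11632 + \left(10682 + 78\right)} = - \frac{10075}{-11632 + 10760} = - \frac{10075}{-872} = \left(-10075\right) \left(- \frac{1}{872}\right) = \frac{10075}{872}$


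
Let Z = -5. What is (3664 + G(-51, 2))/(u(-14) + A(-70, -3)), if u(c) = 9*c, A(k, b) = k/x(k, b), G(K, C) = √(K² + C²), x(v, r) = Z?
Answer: -229/7 - √2605/112 ≈ -33.170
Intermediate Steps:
x(v, r) = -5
G(K, C) = √(C² + K²)
A(k, b) = -k/5 (A(k, b) = k/(-5) = k*(-⅕) = -k/5)
(3664 + G(-51, 2))/(u(-14) + A(-70, -3)) = (3664 + √(2² + (-51)²))/(9*(-14) - ⅕*(-70)) = (3664 + √(4 + 2601))/(-126 + 14) = (3664 + √2605)/(-112) = (3664 + √2605)*(-1/112) = -229/7 - √2605/112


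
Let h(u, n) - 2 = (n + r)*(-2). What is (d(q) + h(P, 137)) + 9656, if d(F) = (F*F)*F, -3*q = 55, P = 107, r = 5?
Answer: 86723/27 ≈ 3212.0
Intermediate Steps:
h(u, n) = -8 - 2*n (h(u, n) = 2 + (n + 5)*(-2) = 2 + (5 + n)*(-2) = 2 + (-10 - 2*n) = -8 - 2*n)
q = -55/3 (q = -⅓*55 = -55/3 ≈ -18.333)
d(F) = F³ (d(F) = F²*F = F³)
(d(q) + h(P, 137)) + 9656 = ((-55/3)³ + (-8 - 2*137)) + 9656 = (-166375/27 + (-8 - 274)) + 9656 = (-166375/27 - 282) + 9656 = -173989/27 + 9656 = 86723/27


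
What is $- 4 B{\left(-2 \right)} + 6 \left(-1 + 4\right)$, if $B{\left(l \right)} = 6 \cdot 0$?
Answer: $18$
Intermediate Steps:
$B{\left(l \right)} = 0$
$- 4 B{\left(-2 \right)} + 6 \left(-1 + 4\right) = \left(-4\right) 0 + 6 \left(-1 + 4\right) = 0 + 6 \cdot 3 = 0 + 18 = 18$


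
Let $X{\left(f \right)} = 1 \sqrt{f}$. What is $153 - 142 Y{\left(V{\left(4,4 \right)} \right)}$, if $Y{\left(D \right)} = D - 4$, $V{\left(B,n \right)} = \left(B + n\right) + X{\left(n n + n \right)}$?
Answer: $-415 - 284 \sqrt{5} \approx -1050.0$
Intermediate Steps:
$X{\left(f \right)} = \sqrt{f}$
$V{\left(B,n \right)} = B + n + \sqrt{n + n^{2}}$ ($V{\left(B,n \right)} = \left(B + n\right) + \sqrt{n n + n} = \left(B + n\right) + \sqrt{n^{2} + n} = \left(B + n\right) + \sqrt{n + n^{2}} = B + n + \sqrt{n + n^{2}}$)
$Y{\left(D \right)} = -4 + D$ ($Y{\left(D \right)} = D - 4 = -4 + D$)
$153 - 142 Y{\left(V{\left(4,4 \right)} \right)} = 153 - 142 \left(-4 + \left(4 + 4 + \sqrt{4 \left(1 + 4\right)}\right)\right) = 153 - 142 \left(-4 + \left(4 + 4 + \sqrt{4 \cdot 5}\right)\right) = 153 - 142 \left(-4 + \left(4 + 4 + \sqrt{20}\right)\right) = 153 - 142 \left(-4 + \left(4 + 4 + 2 \sqrt{5}\right)\right) = 153 - 142 \left(-4 + \left(8 + 2 \sqrt{5}\right)\right) = 153 - 142 \left(4 + 2 \sqrt{5}\right) = 153 - \left(568 + 284 \sqrt{5}\right) = -415 - 284 \sqrt{5}$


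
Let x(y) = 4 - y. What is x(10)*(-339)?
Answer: 2034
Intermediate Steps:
x(10)*(-339) = (4 - 1*10)*(-339) = (4 - 10)*(-339) = -6*(-339) = 2034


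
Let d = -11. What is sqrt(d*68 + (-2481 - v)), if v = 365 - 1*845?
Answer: I*sqrt(2749) ≈ 52.431*I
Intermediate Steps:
v = -480 (v = 365 - 845 = -480)
sqrt(d*68 + (-2481 - v)) = sqrt(-11*68 + (-2481 - 1*(-480))) = sqrt(-748 + (-2481 + 480)) = sqrt(-748 - 2001) = sqrt(-2749) = I*sqrt(2749)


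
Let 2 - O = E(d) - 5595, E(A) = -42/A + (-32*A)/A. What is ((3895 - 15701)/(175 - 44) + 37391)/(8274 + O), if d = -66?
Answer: 53750565/20033306 ≈ 2.6831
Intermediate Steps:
E(A) = -32 - 42/A (E(A) = -42/A - 32 = -32 - 42/A)
O = 61912/11 (O = 2 - ((-32 - 42/(-66)) - 5595) = 2 - ((-32 - 42*(-1/66)) - 5595) = 2 - ((-32 + 7/11) - 5595) = 2 - (-345/11 - 5595) = 2 - 1*(-61890/11) = 2 + 61890/11 = 61912/11 ≈ 5628.4)
((3895 - 15701)/(175 - 44) + 37391)/(8274 + O) = ((3895 - 15701)/(175 - 44) + 37391)/(8274 + 61912/11) = (-11806/131 + 37391)/(152926/11) = (-11806*1/131 + 37391)*(11/152926) = (-11806/131 + 37391)*(11/152926) = (4886415/131)*(11/152926) = 53750565/20033306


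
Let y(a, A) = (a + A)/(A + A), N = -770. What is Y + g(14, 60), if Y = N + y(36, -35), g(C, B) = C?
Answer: -52921/70 ≈ -756.01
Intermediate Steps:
y(a, A) = (A + a)/(2*A) (y(a, A) = (A + a)/((2*A)) = (A + a)*(1/(2*A)) = (A + a)/(2*A))
Y = -53901/70 (Y = -770 + (½)*(-35 + 36)/(-35) = -770 + (½)*(-1/35)*1 = -770 - 1/70 = -53901/70 ≈ -770.01)
Y + g(14, 60) = -53901/70 + 14 = -52921/70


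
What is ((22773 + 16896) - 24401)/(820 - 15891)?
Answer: -15268/15071 ≈ -1.0131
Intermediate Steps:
((22773 + 16896) - 24401)/(820 - 15891) = (39669 - 24401)/(-15071) = 15268*(-1/15071) = -15268/15071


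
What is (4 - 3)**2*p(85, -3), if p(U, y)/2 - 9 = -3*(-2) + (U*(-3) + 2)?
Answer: -476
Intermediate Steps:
p(U, y) = 34 - 6*U (p(U, y) = 18 + 2*(-3*(-2) + (U*(-3) + 2)) = 18 + 2*(6 + (-3*U + 2)) = 18 + 2*(6 + (2 - 3*U)) = 18 + 2*(8 - 3*U) = 18 + (16 - 6*U) = 34 - 6*U)
(4 - 3)**2*p(85, -3) = (4 - 3)**2*(34 - 6*85) = 1**2*(34 - 510) = 1*(-476) = -476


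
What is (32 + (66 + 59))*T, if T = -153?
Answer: -24021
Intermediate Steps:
(32 + (66 + 59))*T = (32 + (66 + 59))*(-153) = (32 + 125)*(-153) = 157*(-153) = -24021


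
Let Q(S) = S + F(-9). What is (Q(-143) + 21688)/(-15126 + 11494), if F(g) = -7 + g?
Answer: -21529/3632 ≈ -5.9276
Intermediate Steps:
Q(S) = -16 + S (Q(S) = S + (-7 - 9) = S - 16 = -16 + S)
(Q(-143) + 21688)/(-15126 + 11494) = ((-16 - 143) + 21688)/(-15126 + 11494) = (-159 + 21688)/(-3632) = 21529*(-1/3632) = -21529/3632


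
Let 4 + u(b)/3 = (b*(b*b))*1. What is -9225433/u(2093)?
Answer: -9225433/27506095059 ≈ -0.00033540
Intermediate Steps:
u(b) = -12 + 3*b³ (u(b) = -12 + 3*((b*(b*b))*1) = -12 + 3*((b*b²)*1) = -12 + 3*(b³*1) = -12 + 3*b³)
-9225433/u(2093) = -9225433/(-12 + 3*2093³) = -9225433/(-12 + 3*9168698357) = -9225433/(-12 + 27506095071) = -9225433/27506095059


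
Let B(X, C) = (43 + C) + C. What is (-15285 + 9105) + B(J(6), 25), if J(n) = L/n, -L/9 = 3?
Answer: -6087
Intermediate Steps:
L = -27 (L = -9*3 = -27)
J(n) = -27/n
B(X, C) = 43 + 2*C
(-15285 + 9105) + B(J(6), 25) = (-15285 + 9105) + (43 + 2*25) = -6180 + (43 + 50) = -6180 + 93 = -6087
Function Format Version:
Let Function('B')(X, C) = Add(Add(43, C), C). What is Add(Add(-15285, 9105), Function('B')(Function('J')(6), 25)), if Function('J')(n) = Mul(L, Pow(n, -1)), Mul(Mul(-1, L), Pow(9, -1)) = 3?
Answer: -6087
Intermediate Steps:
L = -27 (L = Mul(-9, 3) = -27)
Function('J')(n) = Mul(-27, Pow(n, -1))
Function('B')(X, C) = Add(43, Mul(2, C))
Add(Add(-15285, 9105), Function('B')(Function('J')(6), 25)) = Add(Add(-15285, 9105), Add(43, Mul(2, 25))) = Add(-6180, Add(43, 50)) = Add(-6180, 93) = -6087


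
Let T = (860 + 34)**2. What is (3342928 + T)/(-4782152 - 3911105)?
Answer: -4142164/8693257 ≈ -0.47648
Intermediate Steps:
T = 799236 (T = 894**2 = 799236)
(3342928 + T)/(-4782152 - 3911105) = (3342928 + 799236)/(-4782152 - 3911105) = 4142164/(-8693257) = 4142164*(-1/8693257) = -4142164/8693257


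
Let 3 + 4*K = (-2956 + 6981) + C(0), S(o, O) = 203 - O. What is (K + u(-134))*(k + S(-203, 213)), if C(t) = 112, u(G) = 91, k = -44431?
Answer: -99947809/2 ≈ -4.9974e+7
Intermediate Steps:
K = 2067/2 (K = -¾ + ((-2956 + 6981) + 112)/4 = -¾ + (4025 + 112)/4 = -¾ + (¼)*4137 = -¾ + 4137/4 = 2067/2 ≈ 1033.5)
(K + u(-134))*(k + S(-203, 213)) = (2067/2 + 91)*(-44431 + (203 - 1*213)) = 2249*(-44431 + (203 - 213))/2 = 2249*(-44431 - 10)/2 = (2249/2)*(-44441) = -99947809/2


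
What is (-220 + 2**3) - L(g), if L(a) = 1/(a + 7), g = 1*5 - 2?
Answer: -2121/10 ≈ -212.10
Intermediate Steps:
g = 3 (g = 5 - 2 = 3)
L(a) = 1/(7 + a)
(-220 + 2**3) - L(g) = (-220 + 2**3) - 1/(7 + 3) = (-220 + 8) - 1/10 = -212 - 1*1/10 = -212 - 1/10 = -2121/10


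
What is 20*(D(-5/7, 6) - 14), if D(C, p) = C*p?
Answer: -2560/7 ≈ -365.71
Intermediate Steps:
20*(D(-5/7, 6) - 14) = 20*(-5/7*6 - 14) = 20*(-30/7 - 14) = 20*(-128/7) = -2560/7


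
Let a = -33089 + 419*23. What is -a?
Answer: 23452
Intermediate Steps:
a = -23452 (a = -33089 + 9637 = -23452)
-a = -1*(-23452) = 23452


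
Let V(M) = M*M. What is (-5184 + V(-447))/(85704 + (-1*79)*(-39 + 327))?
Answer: 64875/20984 ≈ 3.0916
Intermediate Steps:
V(M) = M²
(-5184 + V(-447))/(85704 + (-1*79)*(-39 + 327)) = (-5184 + (-447)²)/(85704 + (-1*79)*(-39 + 327)) = (-5184 + 199809)/(85704 - 79*288) = 194625/(85704 - 22752) = 194625/62952 = 194625*(1/62952) = 64875/20984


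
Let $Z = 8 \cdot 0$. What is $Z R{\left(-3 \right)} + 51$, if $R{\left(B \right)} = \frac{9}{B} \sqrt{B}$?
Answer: $51$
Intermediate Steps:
$Z = 0$
$R{\left(B \right)} = \frac{9}{\sqrt{B}}$
$Z R{\left(-3 \right)} + 51 = 0 \frac{9}{i \sqrt{3}} + 51 = 0 \cdot 9 \left(- \frac{i \sqrt{3}}{3}\right) + 51 = 0 \left(- 3 i \sqrt{3}\right) + 51 = 0 + 51 = 51$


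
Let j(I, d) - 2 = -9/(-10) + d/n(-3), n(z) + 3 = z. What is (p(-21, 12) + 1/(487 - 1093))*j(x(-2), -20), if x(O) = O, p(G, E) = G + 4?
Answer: -1926661/18180 ≈ -105.98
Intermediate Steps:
p(G, E) = 4 + G
n(z) = -3 + z
j(I, d) = 29/10 - d/6 (j(I, d) = 2 + (-9/(-10) + d/(-3 - 3)) = 2 + (-9*(-1/10) + d/(-6)) = 2 + (9/10 + d*(-1/6)) = 2 + (9/10 - d/6) = 29/10 - d/6)
(p(-21, 12) + 1/(487 - 1093))*j(x(-2), -20) = ((4 - 21) + 1/(487 - 1093))*(29/10 - 1/6*(-20)) = (-17 + 1/(-606))*(29/10 + 10/3) = (-17 - 1/606)*(187/30) = -10303/606*187/30 = -1926661/18180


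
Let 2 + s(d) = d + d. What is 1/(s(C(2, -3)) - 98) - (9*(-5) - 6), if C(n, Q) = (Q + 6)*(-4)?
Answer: 6323/124 ≈ 50.992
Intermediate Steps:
C(n, Q) = -24 - 4*Q (C(n, Q) = (6 + Q)*(-4) = -24 - 4*Q)
s(d) = -2 + 2*d (s(d) = -2 + (d + d) = -2 + 2*d)
1/(s(C(2, -3)) - 98) - (9*(-5) - 6) = 1/((-2 + 2*(-24 - 4*(-3))) - 98) - (9*(-5) - 6) = 1/((-2 + 2*(-24 + 12)) - 98) - (-45 - 6) = 1/((-2 + 2*(-12)) - 98) - 1*(-51) = 1/((-2 - 24) - 98) + 51 = 1/(-26 - 98) + 51 = 1/(-124) + 51 = -1/124 + 51 = 6323/124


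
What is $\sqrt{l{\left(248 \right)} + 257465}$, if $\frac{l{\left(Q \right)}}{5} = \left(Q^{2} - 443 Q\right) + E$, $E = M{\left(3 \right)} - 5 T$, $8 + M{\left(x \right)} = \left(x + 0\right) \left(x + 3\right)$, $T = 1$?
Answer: $\sqrt{15690} \approx 125.26$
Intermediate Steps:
$M{\left(x \right)} = -8 + x \left(3 + x\right)$ ($M{\left(x \right)} = -8 + \left(x + 0\right) \left(x + 3\right) = -8 + x \left(3 + x\right)$)
$E = 5$ ($E = \left(-8 + 3^{2} + 3 \cdot 3\right) - 5 = \left(-8 + 9 + 9\right) - 5 = 10 - 5 = 5$)
$l{\left(Q \right)} = 25 - 2215 Q + 5 Q^{2}$ ($l{\left(Q \right)} = 5 \left(\left(Q^{2} - 443 Q\right) + 5\right) = 5 \left(5 + Q^{2} - 443 Q\right) = 25 - 2215 Q + 5 Q^{2}$)
$\sqrt{l{\left(248 \right)} + 257465} = \sqrt{\left(25 - 549320 + 5 \cdot 248^{2}\right) + 257465} = \sqrt{\left(25 - 549320 + 5 \cdot 61504\right) + 257465} = \sqrt{\left(25 - 549320 + 307520\right) + 257465} = \sqrt{-241775 + 257465} = \sqrt{15690}$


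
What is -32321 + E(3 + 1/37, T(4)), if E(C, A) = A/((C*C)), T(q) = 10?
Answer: -202710467/6272 ≈ -32320.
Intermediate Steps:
E(C, A) = A/C² (E(C, A) = A/(C²) = A/C²)
-32321 + E(3 + 1/37, T(4)) = -32321 + 10/(3 + 1/37)² = -32321 + 10/(112/37)² = -32321 + 10*(1369/12544) = -32321 + 6845/6272 = -202710467/6272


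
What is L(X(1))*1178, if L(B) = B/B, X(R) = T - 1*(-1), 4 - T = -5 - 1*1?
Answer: 1178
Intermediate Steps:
T = 10 (T = 4 - (-5 - 1*1) = 4 - (-5 - 1) = 4 - 1*(-6) = 4 + 6 = 10)
X(R) = 11 (X(R) = 10 - 1*(-1) = 10 + 1 = 11)
L(B) = 1
L(X(1))*1178 = 1*1178 = 1178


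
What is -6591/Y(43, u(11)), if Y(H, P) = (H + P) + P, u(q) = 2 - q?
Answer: -6591/25 ≈ -263.64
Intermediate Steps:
Y(H, P) = H + 2*P
-6591/Y(43, u(11)) = -6591/(43 + 2*(2 - 1*11)) = -6591/(43 + 2*(2 - 11)) = -6591/(43 + 2*(-9)) = -6591/(43 - 18) = -6591/25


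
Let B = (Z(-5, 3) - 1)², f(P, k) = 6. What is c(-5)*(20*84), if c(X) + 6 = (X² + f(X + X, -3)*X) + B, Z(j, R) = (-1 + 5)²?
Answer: 359520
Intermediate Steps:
Z(j, R) = 16 (Z(j, R) = 4² = 16)
B = 225 (B = (16 - 1)² = 15² = 225)
c(X) = 219 + X² + 6*X (c(X) = -6 + ((X² + 6*X) + 225) = -6 + (225 + X² + 6*X) = 219 + X² + 6*X)
c(-5)*(20*84) = (219 + (-5)² + 6*(-5))*(20*84) = (219 + 25 - 30)*1680 = 214*1680 = 359520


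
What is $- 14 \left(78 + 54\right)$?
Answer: $-1848$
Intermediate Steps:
$- 14 \left(78 + 54\right) = \left(-14\right) 132 = -1848$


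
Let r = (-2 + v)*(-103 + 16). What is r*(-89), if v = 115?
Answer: 874959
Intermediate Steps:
r = -9831 (r = (-2 + 115)*(-103 + 16) = 113*(-87) = -9831)
r*(-89) = -9831*(-89) = 874959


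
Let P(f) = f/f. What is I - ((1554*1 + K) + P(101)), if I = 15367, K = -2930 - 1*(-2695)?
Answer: 14047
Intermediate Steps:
P(f) = 1
K = -235 (K = -2930 + 2695 = -235)
I - ((1554*1 + K) + P(101)) = 15367 - ((1554*1 - 235) + 1) = 15367 - ((1554 - 235) + 1) = 15367 - (1319 + 1) = 15367 - 1*1320 = 15367 - 1320 = 14047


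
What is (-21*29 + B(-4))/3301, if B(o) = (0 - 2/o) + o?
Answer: -1225/6602 ≈ -0.18555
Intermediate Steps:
B(o) = o - 2/o (B(o) = -2/o + o = o - 2/o)
(-21*29 + B(-4))/3301 = (-21*29 + (-4 - 2/(-4)))/3301 = (-609 + (-4 - 2*(-1/4)))*(1/3301) = (-609 + (-4 + 1/2))*(1/3301) = (-609 - 7/2)*(1/3301) = -1225/2*1/3301 = -1225/6602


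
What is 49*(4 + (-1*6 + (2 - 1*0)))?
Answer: 0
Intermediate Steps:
49*(4 + (-1*6 + (2 - 1*0))) = 49*(4 + (-6 + (2 + 0))) = 49*(4 + (-6 + 2)) = 49*(4 - 4) = 49*0 = 0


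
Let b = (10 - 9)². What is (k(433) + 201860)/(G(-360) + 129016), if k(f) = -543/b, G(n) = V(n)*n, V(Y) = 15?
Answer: 201317/123616 ≈ 1.6286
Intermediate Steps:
b = 1 (b = 1² = 1)
G(n) = 15*n
k(f) = -543 (k(f) = -543/1 = -543*1 = -543)
(k(433) + 201860)/(G(-360) + 129016) = (-543 + 201860)/(15*(-360) + 129016) = 201317/(-5400 + 129016) = 201317/123616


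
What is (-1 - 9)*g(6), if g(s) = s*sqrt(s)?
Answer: -60*sqrt(6) ≈ -146.97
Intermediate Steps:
g(s) = s**(3/2)
(-1 - 9)*g(6) = (-1 - 9)*6**(3/2) = -60*sqrt(6)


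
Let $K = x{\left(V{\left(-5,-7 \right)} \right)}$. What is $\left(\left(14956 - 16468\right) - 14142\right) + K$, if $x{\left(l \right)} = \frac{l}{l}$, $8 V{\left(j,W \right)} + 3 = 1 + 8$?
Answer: $-15653$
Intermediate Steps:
$V{\left(j,W \right)} = \frac{3}{4}$ ($V{\left(j,W \right)} = - \frac{3}{8} + \frac{1 + 8}{8} = - \frac{3}{8} + \frac{1}{8} \cdot 9 = - \frac{3}{8} + \frac{9}{8} = \frac{3}{4}$)
$x{\left(l \right)} = 1$
$K = 1$
$\left(\left(14956 - 16468\right) - 14142\right) + K = \left(\left(14956 - 16468\right) - 14142\right) + 1 = \left(-1512 - 14142\right) + 1 = -15654 + 1 = -15653$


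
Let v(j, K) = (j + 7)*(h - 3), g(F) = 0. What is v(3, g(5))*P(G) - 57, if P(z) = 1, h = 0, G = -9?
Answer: -87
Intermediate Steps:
v(j, K) = -21 - 3*j (v(j, K) = (j + 7)*(0 - 3) = (7 + j)*(-3) = -21 - 3*j)
v(3, g(5))*P(G) - 57 = (-21 - 3*3)*1 - 57 = (-21 - 9)*1 - 57 = -30*1 - 57 = -30 - 57 = -87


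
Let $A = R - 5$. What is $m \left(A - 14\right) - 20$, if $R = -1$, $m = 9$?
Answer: $-200$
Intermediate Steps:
$A = -6$ ($A = -1 - 5 = -6$)
$m \left(A - 14\right) - 20 = 9 \left(-6 - 14\right) - 20 = 9 \left(-20\right) - 20 = -180 - 20 = -200$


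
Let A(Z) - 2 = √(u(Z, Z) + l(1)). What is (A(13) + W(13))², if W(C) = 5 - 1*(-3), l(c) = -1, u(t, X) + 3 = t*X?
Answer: (10 + √165)² ≈ 521.90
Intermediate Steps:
u(t, X) = -3 + X*t (u(t, X) = -3 + t*X = -3 + X*t)
W(C) = 8 (W(C) = 5 + 3 = 8)
A(Z) = 2 + √(-4 + Z²) (A(Z) = 2 + √((-3 + Z*Z) - 1) = 2 + √((-3 + Z²) - 1) = 2 + √(-4 + Z²))
(A(13) + W(13))² = ((2 + √(-4 + 13²)) + 8)² = ((2 + √(-4 + 169)) + 8)² = ((2 + √165) + 8)² = (10 + √165)²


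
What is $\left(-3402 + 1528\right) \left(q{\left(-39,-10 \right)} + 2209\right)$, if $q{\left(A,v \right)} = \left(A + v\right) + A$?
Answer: $-3974754$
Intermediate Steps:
$q{\left(A,v \right)} = v + 2 A$
$\left(-3402 + 1528\right) \left(q{\left(-39,-10 \right)} + 2209\right) = \left(-3402 + 1528\right) \left(\left(-10 + 2 \left(-39\right)\right) + 2209\right) = - 1874 \left(\left(-10 - 78\right) + 2209\right) = - 1874 \left(-88 + 2209\right) = \left(-1874\right) 2121 = -3974754$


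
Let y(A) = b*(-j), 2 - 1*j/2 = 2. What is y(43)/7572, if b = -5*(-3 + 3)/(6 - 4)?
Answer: 0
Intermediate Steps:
j = 0 (j = 4 - 2*2 = 4 - 4 = 0)
b = 0 (b = -0/2 = -5*0 = 0)
y(A) = 0 (y(A) = 0*(-1*0) = 0*0 = 0)
y(43)/7572 = 0/7572 = 0*(1/7572) = 0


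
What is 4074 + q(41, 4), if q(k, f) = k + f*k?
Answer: 4279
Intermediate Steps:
4074 + q(41, 4) = 4074 + 41*(1 + 4) = 4074 + 41*5 = 4074 + 205 = 4279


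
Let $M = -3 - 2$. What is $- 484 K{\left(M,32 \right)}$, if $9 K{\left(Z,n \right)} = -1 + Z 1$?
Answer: $\frac{968}{3} \approx 322.67$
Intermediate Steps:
$M = -5$ ($M = -3 - 2 = -5$)
$K{\left(Z,n \right)} = - \frac{1}{9} + \frac{Z}{9}$ ($K{\left(Z,n \right)} = \frac{-1 + Z 1}{9} = \frac{-1 + Z}{9} = - \frac{1}{9} + \frac{Z}{9}$)
$- 484 K{\left(M,32 \right)} = - 484 \left(- \frac{1}{9} + \frac{1}{9} \left(-5\right)\right) = - 484 \left(- \frac{1}{9} - \frac{5}{9}\right) = \left(-484\right) \left(- \frac{2}{3}\right) = \frac{968}{3}$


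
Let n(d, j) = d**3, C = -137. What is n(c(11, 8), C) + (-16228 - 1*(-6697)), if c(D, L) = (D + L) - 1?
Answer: -3699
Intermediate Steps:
c(D, L) = -1 + D + L
n(c(11, 8), C) + (-16228 - 1*(-6697)) = (-1 + 11 + 8)**3 + (-16228 - 1*(-6697)) = 18**3 + (-16228 + 6697) = 5832 - 9531 = -3699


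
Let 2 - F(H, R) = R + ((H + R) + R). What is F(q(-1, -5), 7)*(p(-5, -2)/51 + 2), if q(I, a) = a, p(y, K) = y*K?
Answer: -1568/51 ≈ -30.745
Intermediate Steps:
p(y, K) = K*y
F(H, R) = 2 - H - 3*R (F(H, R) = 2 - (R + ((H + R) + R)) = 2 - (R + (H + 2*R)) = 2 - (H + 3*R) = 2 + (-H - 3*R) = 2 - H - 3*R)
F(q(-1, -5), 7)*(p(-5, -2)/51 + 2) = (2 - 1*(-5) - 3*7)*(-2*(-5)/51 + 2) = (2 + 5 - 21)*(10*(1/51) + 2) = -14*(10/51 + 2) = -14*112/51 = -1568/51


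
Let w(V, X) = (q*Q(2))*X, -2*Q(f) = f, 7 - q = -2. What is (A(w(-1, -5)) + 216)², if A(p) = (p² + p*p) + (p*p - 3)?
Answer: 39538944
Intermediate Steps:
q = 9 (q = 7 - 1*(-2) = 7 + 2 = 9)
Q(f) = -f/2
w(V, X) = -9*X (w(V, X) = (9*(-½*2))*X = (9*(-1))*X = -9*X)
A(p) = -3 + 3*p² (A(p) = (p² + p²) + (p² - 3) = 2*p² + (-3 + p²) = -3 + 3*p²)
(A(w(-1, -5)) + 216)² = ((-3 + 3*(-9*(-5))²) + 216)² = ((-3 + 3*45²) + 216)² = ((-3 + 3*2025) + 216)² = ((-3 + 6075) + 216)² = (6072 + 216)² = 6288² = 39538944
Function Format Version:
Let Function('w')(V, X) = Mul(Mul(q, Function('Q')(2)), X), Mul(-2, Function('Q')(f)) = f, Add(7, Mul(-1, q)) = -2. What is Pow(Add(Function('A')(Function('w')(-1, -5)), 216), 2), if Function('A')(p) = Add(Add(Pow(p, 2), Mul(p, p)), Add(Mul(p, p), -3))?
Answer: 39538944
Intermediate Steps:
q = 9 (q = Add(7, Mul(-1, -2)) = Add(7, 2) = 9)
Function('Q')(f) = Mul(Rational(-1, 2), f)
Function('w')(V, X) = Mul(-9, X) (Function('w')(V, X) = Mul(Mul(9, Mul(Rational(-1, 2), 2)), X) = Mul(Mul(9, -1), X) = Mul(-9, X))
Function('A')(p) = Add(-3, Mul(3, Pow(p, 2))) (Function('A')(p) = Add(Add(Pow(p, 2), Pow(p, 2)), Add(Pow(p, 2), -3)) = Add(Mul(2, Pow(p, 2)), Add(-3, Pow(p, 2))) = Add(-3, Mul(3, Pow(p, 2))))
Pow(Add(Function('A')(Function('w')(-1, -5)), 216), 2) = Pow(Add(Add(-3, Mul(3, Pow(Mul(-9, -5), 2))), 216), 2) = Pow(Add(Add(-3, Mul(3, Pow(45, 2))), 216), 2) = Pow(Add(Add(-3, Mul(3, 2025)), 216), 2) = Pow(Add(Add(-3, 6075), 216), 2) = Pow(Add(6072, 216), 2) = Pow(6288, 2) = 39538944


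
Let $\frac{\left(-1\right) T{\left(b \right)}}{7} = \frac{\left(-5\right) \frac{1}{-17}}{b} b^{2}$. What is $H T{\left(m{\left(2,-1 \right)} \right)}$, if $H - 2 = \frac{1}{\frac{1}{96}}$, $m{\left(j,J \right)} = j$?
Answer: $- \frac{6860}{17} \approx -403.53$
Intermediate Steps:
$H = 98$ ($H = 2 + \frac{1}{\frac{1}{96}} = 2 + 96 = 98$)
$T{\left(b \right)} = - \frac{35 b}{17}$ ($T{\left(b \right)} = - 7 \frac{\left(-5\right) \frac{1}{-17}}{b} b^{2} = - 7 \frac{\left(-5\right) \left(- \frac{1}{17}\right)}{b} b^{2} = - 7 \frac{5}{17 b} b^{2} = - 7 \frac{5 b}{17} = - \frac{35 b}{17}$)
$H T{\left(m{\left(2,-1 \right)} \right)} = 98 \left(\left(- \frac{35}{17}\right) 2\right) = 98 \left(- \frac{70}{17}\right) = - \frac{6860}{17}$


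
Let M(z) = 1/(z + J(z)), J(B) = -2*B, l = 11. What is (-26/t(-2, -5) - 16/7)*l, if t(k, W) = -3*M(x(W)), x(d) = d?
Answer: 9482/21 ≈ 451.52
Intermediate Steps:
M(z) = -1/z (M(z) = 1/(z - 2*z) = 1/(-z) = -1/z)
t(k, W) = 3/W (t(k, W) = -(-3)/W = 3/W)
(-26/t(-2, -5) - 16/7)*l = (-26/(3/(-5)) - 16/7)*11 = (-26/(3*(-⅕)) - 16*⅐)*11 = (-26/(-⅗) - 16/7)*11 = (-26*(-5/3) - 16/7)*11 = (130/3 - 16/7)*11 = (862/21)*11 = 9482/21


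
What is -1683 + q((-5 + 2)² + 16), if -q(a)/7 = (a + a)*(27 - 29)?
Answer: -983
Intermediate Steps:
q(a) = 28*a (q(a) = -7*(a + a)*(27 - 29) = -7*2*a*(-2) = -(-28)*a = 28*a)
-1683 + q((-5 + 2)² + 16) = -1683 + 28*((-5 + 2)² + 16) = -1683 + 28*((-3)² + 16) = -1683 + 28*(9 + 16) = -1683 + 28*25 = -1683 + 700 = -983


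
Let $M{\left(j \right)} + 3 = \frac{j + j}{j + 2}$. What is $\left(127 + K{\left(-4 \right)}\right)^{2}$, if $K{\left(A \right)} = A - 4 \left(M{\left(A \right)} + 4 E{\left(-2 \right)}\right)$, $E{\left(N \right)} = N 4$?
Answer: $61009$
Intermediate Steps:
$E{\left(N \right)} = 4 N$
$M{\left(j \right)} = -3 + \frac{2 j}{2 + j}$ ($M{\left(j \right)} = -3 + \frac{j + j}{j + 2} = -3 + \frac{2 j}{2 + j}$)
$K{\left(A \right)} = 128 + A - \frac{4 \left(-6 - A\right)}{2 + A}$ ($K{\left(A \right)} = A - 4 \left(\frac{-6 - A}{2 + A} + 4 \cdot 4 \left(-2\right)\right) = A - 4 \left(\frac{-6 - A}{2 + A} + 4 \left(-8\right)\right) = A - 4 \left(\frac{-6 - A}{2 + A} - 32\right) = A - 4 \left(-32 + \frac{-6 - A}{2 + A}\right) = A - \left(-128 + \frac{4 \left(-6 - A\right)}{2 + A}\right) = 128 + A - \frac{4 \left(-6 - A\right)}{2 + A}$)
$\left(127 + K{\left(-4 \right)}\right)^{2} = \left(127 + \frac{280 + \left(-4\right)^{2} + 134 \left(-4\right)}{2 - 4}\right)^{2} = \left(127 + \frac{280 + 16 - 536}{-2}\right)^{2} = \left(127 - -120\right)^{2} = \left(127 + 120\right)^{2} = 247^{2} = 61009$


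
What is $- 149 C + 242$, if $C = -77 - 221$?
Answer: $44644$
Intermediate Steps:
$C = -298$ ($C = -77 - 221 = -298$)
$- 149 C + 242 = \left(-149\right) \left(-298\right) + 242 = 44402 + 242 = 44644$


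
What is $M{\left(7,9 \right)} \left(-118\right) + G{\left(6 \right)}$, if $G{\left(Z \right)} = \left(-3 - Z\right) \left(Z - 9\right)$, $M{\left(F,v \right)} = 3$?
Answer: $-327$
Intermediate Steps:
$G{\left(Z \right)} = \left(-9 + Z\right) \left(-3 - Z\right)$ ($G{\left(Z \right)} = \left(-3 - Z\right) \left(-9 + Z\right) = \left(-9 + Z\right) \left(-3 - Z\right)$)
$M{\left(7,9 \right)} \left(-118\right) + G{\left(6 \right)} = 3 \left(-118\right) + \left(27 - 6^{2} + 6 \cdot 6\right) = -354 + \left(27 - 36 + 36\right) = -354 + 27 = -327$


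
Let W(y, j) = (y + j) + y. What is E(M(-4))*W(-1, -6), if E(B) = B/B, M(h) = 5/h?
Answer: -8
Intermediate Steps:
W(y, j) = j + 2*y (W(y, j) = (j + y) + y = j + 2*y)
E(B) = 1
E(M(-4))*W(-1, -6) = 1*(-6 + 2*(-1)) = 1*(-6 - 2) = 1*(-8) = -8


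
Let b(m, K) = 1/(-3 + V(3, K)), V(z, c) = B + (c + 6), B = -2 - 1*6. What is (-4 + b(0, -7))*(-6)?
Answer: 49/2 ≈ 24.500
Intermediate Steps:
B = -8 (B = -2 - 6 = -8)
V(z, c) = -2 + c (V(z, c) = -8 + (c + 6) = -8 + (6 + c) = -2 + c)
b(m, K) = 1/(-5 + K) (b(m, K) = 1/(-3 + (-2 + K)) = 1/(-5 + K))
(-4 + b(0, -7))*(-6) = (-4 + 1/(-5 - 7))*(-6) = (-4 + 1/(-12))*(-6) = (-4 - 1/12)*(-6) = -49/12*(-6) = 49/2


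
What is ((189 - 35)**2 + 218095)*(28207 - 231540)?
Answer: -49168156063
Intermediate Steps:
((189 - 35)**2 + 218095)*(28207 - 231540) = (154**2 + 218095)*(-203333) = (23716 + 218095)*(-203333) = 241811*(-203333) = -49168156063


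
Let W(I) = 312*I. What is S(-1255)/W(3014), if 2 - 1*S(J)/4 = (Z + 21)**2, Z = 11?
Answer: -511/117546 ≈ -0.0043472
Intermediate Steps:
S(J) = -4088 (S(J) = 8 - 4*(11 + 21)**2 = 8 - 4*32**2 = 8 - 4*1024 = 8 - 4096 = -4088)
S(-1255)/W(3014) = -4088/(312*3014) = -4088/940368 = -4088*1/940368 = -511/117546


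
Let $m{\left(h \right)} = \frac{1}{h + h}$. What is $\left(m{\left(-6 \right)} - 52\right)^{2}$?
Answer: $\frac{390625}{144} \approx 2712.7$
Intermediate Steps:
$m{\left(h \right)} = \frac{1}{2 h}$
$\left(m{\left(-6 \right)} - 52\right)^{2} = \left(\frac{1}{2 \left(-6\right)} - 52\right)^{2} = \left(\frac{1}{2} \left(- \frac{1}{6}\right) - 52\right)^{2} = \left(- \frac{1}{12} - 52\right)^{2} = \left(- \frac{625}{12}\right)^{2} = \frac{390625}{144}$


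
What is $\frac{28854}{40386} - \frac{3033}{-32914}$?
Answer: $\frac{178698549}{221544134} \approx 0.8066$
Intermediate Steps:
$\frac{28854}{40386} - \frac{3033}{-32914} = 28854 \cdot \frac{1}{40386} - - \frac{3033}{32914} = \frac{4809}{6731} + \frac{3033}{32914} = \frac{178698549}{221544134}$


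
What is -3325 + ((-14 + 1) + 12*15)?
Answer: -3158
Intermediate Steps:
-3325 + ((-14 + 1) + 12*15) = -3325 + (-13 + 180) = -3325 + 167 = -3158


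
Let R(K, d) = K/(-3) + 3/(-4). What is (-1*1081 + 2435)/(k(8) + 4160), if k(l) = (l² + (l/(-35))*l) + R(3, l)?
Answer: 189560/590859 ≈ 0.32082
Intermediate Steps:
R(K, d) = -¾ - K/3 (R(K, d) = K*(-⅓) + 3*(-¼) = -K/3 - ¾ = -¾ - K/3)
k(l) = -7/4 + 34*l²/35 (k(l) = (l² + (l/(-35))*l) + (-¾ - ⅓*3) = (l² + (l*(-1/35))*l) + (-¾ - 1) = (l² + (-l/35)*l) - 7/4 = (l² - l²/35) - 7/4 = 34*l²/35 - 7/4 = -7/4 + 34*l²/35)
(-1*1081 + 2435)/(k(8) + 4160) = (-1*1081 + 2435)/((-7/4 + (34/35)*8²) + 4160) = (-1081 + 2435)/((-7/4 + (34/35)*64) + 4160) = 1354/((-7/4 + 2176/35) + 4160) = 1354/(8459/140 + 4160) = 1354/(590859/140) = 1354*(140/590859) = 189560/590859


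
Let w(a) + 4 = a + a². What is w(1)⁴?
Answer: 16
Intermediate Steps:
w(a) = -4 + a + a² (w(a) = -4 + (a + a²) = -4 + a + a²)
w(1)⁴ = (-4 + 1 + 1²)⁴ = (-4 + 1 + 1)⁴ = (-2)⁴ = 16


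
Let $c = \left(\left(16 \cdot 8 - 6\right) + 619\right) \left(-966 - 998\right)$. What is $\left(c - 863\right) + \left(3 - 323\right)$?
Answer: $-1456507$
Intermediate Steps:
$c = -1455324$ ($c = \left(\left(128 - 6\right) + 619\right) \left(-1964\right) = \left(122 + 619\right) \left(-1964\right) = 741 \left(-1964\right) = -1455324$)
$\left(c - 863\right) + \left(3 - 323\right) = \left(-1455324 - 863\right) + \left(3 - 323\right) = -1456187 + \left(3 - 323\right) = -1456187 - 320 = -1456507$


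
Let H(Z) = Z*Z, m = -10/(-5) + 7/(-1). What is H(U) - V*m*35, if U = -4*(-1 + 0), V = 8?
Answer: 1416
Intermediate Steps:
U = 4 (U = -4*(-1) = 4)
m = -5 (m = -10*(-1/5) + 7*(-1) = 2 - 7 = -5)
H(Z) = Z**2
H(U) - V*m*35 = 4**2 - 8*(-5)*35 = 16 - (-40)*35 = 16 - 1*(-1400) = 16 + 1400 = 1416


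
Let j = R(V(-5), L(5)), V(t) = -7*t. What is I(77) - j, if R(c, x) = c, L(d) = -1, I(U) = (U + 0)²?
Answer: 5894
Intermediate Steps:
I(U) = U²
j = 35 (j = -7*(-5) = 35)
I(77) - j = 77² - 1*35 = 5929 - 35 = 5894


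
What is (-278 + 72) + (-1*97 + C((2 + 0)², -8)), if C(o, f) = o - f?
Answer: -291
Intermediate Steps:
(-278 + 72) + (-1*97 + C((2 + 0)², -8)) = (-278 + 72) + (-1*97 + ((2 + 0)² - 1*(-8))) = -206 + (-97 + (2² + 8)) = -206 + (-97 + (4 + 8)) = -206 + (-97 + 12) = -206 - 85 = -291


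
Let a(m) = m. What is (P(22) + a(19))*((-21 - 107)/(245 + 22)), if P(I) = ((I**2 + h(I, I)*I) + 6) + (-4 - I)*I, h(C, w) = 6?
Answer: -2944/89 ≈ -33.079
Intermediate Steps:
P(I) = 6 + I**2 + 6*I + I*(-4 - I) (P(I) = ((I**2 + 6*I) + 6) + (-4 - I)*I = (6 + I**2 + 6*I) + I*(-4 - I) = 6 + I**2 + 6*I + I*(-4 - I))
(P(22) + a(19))*((-21 - 107)/(245 + 22)) = ((6 + 2*22) + 19)*((-21 - 107)/(245 + 22)) = ((6 + 44) + 19)*(-128/267) = (50 + 19)*(-128*1/267) = 69*(-128/267) = -2944/89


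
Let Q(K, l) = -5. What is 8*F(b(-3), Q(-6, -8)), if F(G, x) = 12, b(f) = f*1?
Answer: 96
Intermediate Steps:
b(f) = f
8*F(b(-3), Q(-6, -8)) = 8*12 = 96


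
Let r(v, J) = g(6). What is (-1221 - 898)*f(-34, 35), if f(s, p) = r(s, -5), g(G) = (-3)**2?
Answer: -19071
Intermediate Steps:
g(G) = 9
r(v, J) = 9
f(s, p) = 9
(-1221 - 898)*f(-34, 35) = (-1221 - 898)*9 = -2119*9 = -19071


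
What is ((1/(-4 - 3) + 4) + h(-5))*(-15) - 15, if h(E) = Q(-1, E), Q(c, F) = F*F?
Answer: -3135/7 ≈ -447.86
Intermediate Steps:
Q(c, F) = F**2
h(E) = E**2
((1/(-4 - 3) + 4) + h(-5))*(-15) - 15 = ((1/(-4 - 3) + 4) + (-5)**2)*(-15) - 15 = ((1/(-7) + 4) + 25)*(-15) - 15 = ((-1/7 + 4) + 25)*(-15) - 15 = (27/7 + 25)*(-15) - 15 = (202/7)*(-15) - 15 = -3030/7 - 15 = -3135/7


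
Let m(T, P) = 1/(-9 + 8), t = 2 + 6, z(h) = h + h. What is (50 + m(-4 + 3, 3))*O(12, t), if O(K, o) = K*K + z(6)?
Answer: 7644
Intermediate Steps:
z(h) = 2*h
t = 8
m(T, P) = -1 (m(T, P) = 1/(-1) = -1)
O(K, o) = 12 + K**2 (O(K, o) = K*K + 2*6 = K**2 + 12 = 12 + K**2)
(50 + m(-4 + 3, 3))*O(12, t) = (50 - 1)*(12 + 12**2) = 49*(12 + 144) = 49*156 = 7644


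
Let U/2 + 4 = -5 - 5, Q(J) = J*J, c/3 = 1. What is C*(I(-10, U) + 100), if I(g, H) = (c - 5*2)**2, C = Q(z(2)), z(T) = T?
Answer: 596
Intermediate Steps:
c = 3 (c = 3*1 = 3)
Q(J) = J**2
U = -28 (U = -8 + 2*(-5 - 5) = -8 + 2*(-10) = -8 - 20 = -28)
C = 4 (C = 2**2 = 4)
I(g, H) = 49 (I(g, H) = (3 - 5*2)**2 = (3 - 10)**2 = (-7)**2 = 49)
C*(I(-10, U) + 100) = 4*(49 + 100) = 4*149 = 596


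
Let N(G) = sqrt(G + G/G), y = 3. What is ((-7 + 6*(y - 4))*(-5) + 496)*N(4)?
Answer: 561*sqrt(5) ≈ 1254.4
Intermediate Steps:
N(G) = sqrt(1 + G) (N(G) = sqrt(G + 1) = sqrt(1 + G))
((-7 + 6*(y - 4))*(-5) + 496)*N(4) = ((-7 + 6*(3 - 4))*(-5) + 496)*sqrt(1 + 4) = ((-7 + 6*(-1))*(-5) + 496)*sqrt(5) = ((-7 - 6)*(-5) + 496)*sqrt(5) = (-13*(-5) + 496)*sqrt(5) = (65 + 496)*sqrt(5) = 561*sqrt(5)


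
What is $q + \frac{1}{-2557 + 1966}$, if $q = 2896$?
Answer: $\frac{1711535}{591} \approx 2896.0$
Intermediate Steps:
$q + \frac{1}{-2557 + 1966} = 2896 + \frac{1}{-2557 + 1966} = 2896 + \frac{1}{-591} = 2896 - \frac{1}{591} = \frac{1711535}{591}$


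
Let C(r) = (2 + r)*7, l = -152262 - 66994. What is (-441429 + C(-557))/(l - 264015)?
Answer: 445314/483271 ≈ 0.92146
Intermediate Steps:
l = -219256
C(r) = 14 + 7*r
(-441429 + C(-557))/(l - 264015) = (-441429 + (14 + 7*(-557)))/(-219256 - 264015) = (-441429 + (14 - 3899))/(-483271) = (-441429 - 3885)*(-1/483271) = -445314*(-1/483271) = 445314/483271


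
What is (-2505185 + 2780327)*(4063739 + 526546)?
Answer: 1262980195470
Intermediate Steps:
(-2505185 + 2780327)*(4063739 + 526546) = 275142*4590285 = 1262980195470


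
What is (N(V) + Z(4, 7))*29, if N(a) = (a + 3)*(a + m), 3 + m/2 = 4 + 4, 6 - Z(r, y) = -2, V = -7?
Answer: -116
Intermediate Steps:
Z(r, y) = 8 (Z(r, y) = 6 - 1*(-2) = 6 + 2 = 8)
m = 10 (m = -6 + 2*(4 + 4) = -6 + 2*8 = -6 + 16 = 10)
N(a) = (3 + a)*(10 + a) (N(a) = (a + 3)*(a + 10) = (3 + a)*(10 + a))
(N(V) + Z(4, 7))*29 = ((30 + (-7)² + 13*(-7)) + 8)*29 = ((30 + 49 - 91) + 8)*29 = (-12 + 8)*29 = -4*29 = -116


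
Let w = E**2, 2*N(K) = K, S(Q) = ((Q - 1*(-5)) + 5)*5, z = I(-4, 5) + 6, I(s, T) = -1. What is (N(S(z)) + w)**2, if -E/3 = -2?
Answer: 21609/4 ≈ 5402.3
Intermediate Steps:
E = 6 (E = -3*(-2) = 6)
z = 5 (z = -1 + 6 = 5)
S(Q) = 50 + 5*Q (S(Q) = ((Q + 5) + 5)*5 = ((5 + Q) + 5)*5 = (10 + Q)*5 = 50 + 5*Q)
N(K) = K/2
w = 36 (w = 6**2 = 36)
(N(S(z)) + w)**2 = ((50 + 5*5)/2 + 36)**2 = ((50 + 25)/2 + 36)**2 = ((1/2)*75 + 36)**2 = (75/2 + 36)**2 = (147/2)**2 = 21609/4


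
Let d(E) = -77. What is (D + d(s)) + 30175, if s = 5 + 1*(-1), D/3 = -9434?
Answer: 1796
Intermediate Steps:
D = -28302 (D = 3*(-9434) = -28302)
s = 4 (s = 5 - 1 = 4)
(D + d(s)) + 30175 = (-28302 - 77) + 30175 = -28379 + 30175 = 1796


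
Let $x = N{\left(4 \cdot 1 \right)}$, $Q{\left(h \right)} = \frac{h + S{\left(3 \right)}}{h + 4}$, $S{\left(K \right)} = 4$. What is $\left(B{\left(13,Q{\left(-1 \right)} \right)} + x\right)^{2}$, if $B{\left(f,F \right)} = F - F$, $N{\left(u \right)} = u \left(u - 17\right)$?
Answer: $2704$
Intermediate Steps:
$Q{\left(h \right)} = 1$ ($Q{\left(h \right)} = \frac{h + 4}{h + 4} = \frac{4 + h}{4 + h} = 1$)
$N{\left(u \right)} = u \left(-17 + u\right)$
$B{\left(f,F \right)} = 0$
$x = -52$ ($x = 4 \cdot 1 \left(-17 + 4 \cdot 1\right) = 4 \left(-17 + 4\right) = 4 \left(-13\right) = -52$)
$\left(B{\left(13,Q{\left(-1 \right)} \right)} + x\right)^{2} = \left(0 - 52\right)^{2} = \left(-52\right)^{2} = 2704$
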